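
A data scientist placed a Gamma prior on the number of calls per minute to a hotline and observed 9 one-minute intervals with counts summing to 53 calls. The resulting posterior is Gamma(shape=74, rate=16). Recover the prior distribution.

A Gamma(α, β) prior (rate parametrization) on a Poisson rate with n observations summing to S gives posterior Gamma(α+S, β+n).
So α = 74 − 53 = 21 and β = 16 − 9 = 7.

Gamma(shape=21, rate=7)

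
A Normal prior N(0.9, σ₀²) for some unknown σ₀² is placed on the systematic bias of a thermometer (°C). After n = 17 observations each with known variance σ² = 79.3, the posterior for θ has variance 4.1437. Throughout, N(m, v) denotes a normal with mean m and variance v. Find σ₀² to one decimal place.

For the Normal–Normal model with known σ², precisions add: τ_n = τ₀ + n/σ².
So 1/σ₀² = 1/4.1437 − 17/79.3 = 0.241330 − 0.214376 = 0.026954.
Hence σ₀² = 1/0.026954 ≈ 37.1.

σ₀² = 37.1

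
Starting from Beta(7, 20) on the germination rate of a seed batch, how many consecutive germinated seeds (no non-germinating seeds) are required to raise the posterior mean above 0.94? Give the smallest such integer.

After k germinated seeds and 0 non-germinating seeds the posterior is Beta(7+k, 20), with mean (7+k)/(7+20+k).
Set (7+k)/(27+k) > 0.94 and solve: k > (0.94·27 − 7)/(1 − 0.94) = 306.333.
The smallest integer exceeding 306.333 is 307, and checking k=307: (314)/(334) = 0.9401 > 0.94.

k = 307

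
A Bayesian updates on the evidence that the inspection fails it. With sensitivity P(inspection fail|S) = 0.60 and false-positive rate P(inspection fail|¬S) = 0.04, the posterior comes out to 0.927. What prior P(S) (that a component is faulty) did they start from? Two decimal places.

Bayes' rule in odds form gives O(S|E) = O(S)·[P(E|S)/P(E|¬S)], hence O(S) = O(S|E)/LR.
Posterior odds = 0.927/(1−0.927) = 12.6986. LR = 0.60/0.04 = 15.0000.
Prior odds = 12.6986/15.0000 = 0.8466, so P(S) = 0.8466/(1+0.8466) ≈ 0.46.

P(S) = 0.46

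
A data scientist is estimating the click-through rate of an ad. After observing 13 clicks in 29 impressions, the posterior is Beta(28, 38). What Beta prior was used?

Under Beta–binomial conjugacy the posterior parameters are (a+s, b+f).
So a = 28 − 13 = 15 and b = 38 − 16 = 22.

Beta(15, 22)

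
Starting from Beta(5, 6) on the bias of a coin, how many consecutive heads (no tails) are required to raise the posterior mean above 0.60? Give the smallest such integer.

k = 5

After k heads and 0 tails the posterior is Beta(5+k, 6), with mean (5+k)/(5+6+k).
Set (5+k)/(11+k) > 0.60 and solve: k > (0.60·11 − 5)/(1 − 0.60) = 4.000.
The smallest integer exceeding 4.000 is 5, and checking k=5: (10)/(16) = 0.6250 > 0.60.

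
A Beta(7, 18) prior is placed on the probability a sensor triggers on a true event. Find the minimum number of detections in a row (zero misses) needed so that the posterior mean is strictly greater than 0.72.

k = 40

After k detections and 0 misses the posterior is Beta(7+k, 18), with mean (7+k)/(7+18+k).
Set (7+k)/(25+k) > 0.72 and solve: k > (0.72·25 − 7)/(1 − 0.72) = 39.286.
The smallest integer exceeding 39.286 is 40, and checking k=40: (47)/(65) = 0.7231 > 0.72.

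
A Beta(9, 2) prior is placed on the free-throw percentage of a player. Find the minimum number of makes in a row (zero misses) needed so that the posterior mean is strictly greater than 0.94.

k = 23

After k makes and 0 misses the posterior is Beta(9+k, 2), with mean (9+k)/(9+2+k).
Set (9+k)/(11+k) > 0.94 and solve: k > (0.94·11 − 9)/(1 − 0.94) = 22.333.
The smallest integer exceeding 22.333 is 23.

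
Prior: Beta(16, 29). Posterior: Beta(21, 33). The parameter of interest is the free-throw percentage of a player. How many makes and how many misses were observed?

A Beta(a, b) prior with s successes and f failures in binomial data gives a Beta(a+s, b+f) posterior.
So s = 21 − 16 = 5 and f = 33 − 29 = 4.

5 makes and 4 misses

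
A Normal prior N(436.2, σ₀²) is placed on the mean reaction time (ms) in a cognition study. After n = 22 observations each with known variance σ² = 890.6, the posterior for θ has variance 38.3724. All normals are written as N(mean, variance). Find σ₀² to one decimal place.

σ₀² = 736.4

For the Normal–Normal model with known σ², precisions add: τ_n = τ₀ + n/σ².
So 1/σ₀² = 1/38.3724 − 22/890.6 = 0.026060 − 0.024702 = 0.001358.
Hence σ₀² = 1/0.001358 ≈ 736.4.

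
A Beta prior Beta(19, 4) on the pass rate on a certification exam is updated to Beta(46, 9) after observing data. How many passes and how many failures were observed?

27 passes and 5 failures

Under Beta–binomial conjugacy the posterior parameters are (α+s, β+f).
So s = 46 − 19 = 27 and f = 9 − 4 = 5.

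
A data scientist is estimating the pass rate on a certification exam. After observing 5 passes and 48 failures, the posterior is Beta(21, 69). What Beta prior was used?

A Beta(a, b) prior with s successes and f failures in binomial data gives a Beta(a+s, b+f) posterior.
So a = 21 − 5 = 16 and b = 69 − 48 = 21.

Beta(16, 21)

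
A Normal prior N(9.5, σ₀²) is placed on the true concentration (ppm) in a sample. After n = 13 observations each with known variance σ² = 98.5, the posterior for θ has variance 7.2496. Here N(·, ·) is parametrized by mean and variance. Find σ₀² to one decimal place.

For the Normal–Normal model with known σ², precisions add: τ_n = τ₀ + n/σ².
So 1/σ₀² = 1/7.2496 − 13/98.5 = 0.137939 − 0.131980 = 0.005959.
Hence σ₀² = 1/0.005959 ≈ 167.8.

σ₀² = 167.8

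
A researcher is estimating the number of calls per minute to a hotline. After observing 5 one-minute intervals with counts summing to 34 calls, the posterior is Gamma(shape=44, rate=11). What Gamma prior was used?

Gamma(shape=10, rate=6)

A Gamma(α, β) prior (rate parametrization) on a Poisson rate with n observations summing to S gives posterior Gamma(α+S, β+n).
So α = 44 − 34 = 10 and β = 11 − 5 = 6.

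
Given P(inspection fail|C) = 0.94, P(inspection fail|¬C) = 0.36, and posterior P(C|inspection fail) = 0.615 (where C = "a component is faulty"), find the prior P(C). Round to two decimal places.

In odds form, posterior odds = prior odds × likelihood ratio, so prior odds = posterior odds ÷ LR.
Posterior odds = 0.615/(1−0.615) = 1.5974. LR = 0.94/0.36 = 2.6111.
Prior odds = 1.5974/2.6111 = 0.6118, so P(C) = 0.6118/(1+0.6118) ≈ 0.38.

P(C) = 0.38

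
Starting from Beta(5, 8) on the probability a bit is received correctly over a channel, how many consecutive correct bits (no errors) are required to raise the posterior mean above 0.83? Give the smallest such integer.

After k correct bits and 0 errors the posterior is Beta(5+k, 8), with mean (5+k)/(5+8+k).
Set (5+k)/(13+k) > 0.83 and solve: k > (0.83·13 − 5)/(1 − 0.83) = 34.059.
The smallest integer exceeding 34.059 is 35.

k = 35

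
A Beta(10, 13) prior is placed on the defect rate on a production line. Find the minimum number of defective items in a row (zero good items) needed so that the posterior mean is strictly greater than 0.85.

k = 64

After k defective items and 0 good items the posterior is Beta(10+k, 13), with mean (10+k)/(10+13+k).
Set (10+k)/(23+k) > 0.85 and solve: k > (0.85·23 − 10)/(1 − 0.85) = 63.667.
The smallest integer exceeding 63.667 is 64, and checking k=64: (74)/(87) = 0.8506 > 0.85.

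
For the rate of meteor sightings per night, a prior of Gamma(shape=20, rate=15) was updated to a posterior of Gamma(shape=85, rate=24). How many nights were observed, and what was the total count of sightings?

Gamma–Poisson conjugacy: posterior shape = α + Σxᵢ, posterior rate = β + n.
Matching: Σxᵢ = 85 − 20 = 65 and n = 24 − 15 = 9.

n = 9 nights with total 65 sightings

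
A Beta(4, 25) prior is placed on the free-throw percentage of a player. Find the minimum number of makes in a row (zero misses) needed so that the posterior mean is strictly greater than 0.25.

After k makes and 0 misses the posterior is Beta(4+k, 25), with mean (4+k)/(4+25+k).
Set (4+k)/(29+k) > 0.25 and solve: k > (0.25·29 − 4)/(1 − 0.25) = 4.333.
The smallest integer exceeding 4.333 is 5.

k = 5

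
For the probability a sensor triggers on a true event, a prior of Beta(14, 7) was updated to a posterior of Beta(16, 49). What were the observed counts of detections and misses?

2 detections and 42 misses

Under Beta–binomial conjugacy the posterior parameters are (a+s, b+f).
So s = 16 − 14 = 2 and f = 49 − 7 = 42.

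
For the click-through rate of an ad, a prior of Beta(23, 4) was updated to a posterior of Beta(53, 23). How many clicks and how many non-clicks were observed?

30 clicks and 19 non-clicks

Under Beta–binomial conjugacy the posterior parameters are (α+s, β+f).
Match parameters: s=53−23=30, f=23−4=19.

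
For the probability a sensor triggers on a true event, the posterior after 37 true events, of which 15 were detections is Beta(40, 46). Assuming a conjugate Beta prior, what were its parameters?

Beta(25, 24)

A Beta(a, b) prior with s successes and f failures in binomial data gives a Beta(a+s, b+f) posterior.
So a = 40 − 15 = 25 and b = 46 − 22 = 24.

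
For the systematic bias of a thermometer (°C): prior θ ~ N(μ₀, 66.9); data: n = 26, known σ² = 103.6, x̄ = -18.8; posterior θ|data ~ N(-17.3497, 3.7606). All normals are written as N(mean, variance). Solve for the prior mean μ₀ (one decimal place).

μ₀ = 7.0

With known observation variance, the Normal–Normal posterior has precision τ_n = τ₀ + n/σ² and mean μ_n = (τ₀μ₀ + (n/σ²)x̄)/τ_n.
Here τ₀ = 1/66.9 = 0.014948 and τ_data = 26/103.6 = 0.250965, so τ_n = 0.265913.
Rearranging for μ₀: μ₀ = (μ_n·τ_n − τ_data·x̄)/τ₀ = (-17.3497·0.265913 − 0.250965·-18.8) / 0.014948 = 0.104631/0.014948 ≈ 7.0.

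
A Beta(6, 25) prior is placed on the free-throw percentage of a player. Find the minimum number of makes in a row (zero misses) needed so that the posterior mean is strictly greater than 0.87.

After k makes and 0 misses the posterior is Beta(6+k, 25), with mean (6+k)/(6+25+k).
Set (6+k)/(31+k) > 0.87 and solve: k > (0.87·31 − 6)/(1 − 0.87) = 161.308.
The smallest integer exceeding 161.308 is 162, and checking k=162: (168)/(193) = 0.8705 > 0.87.

k = 162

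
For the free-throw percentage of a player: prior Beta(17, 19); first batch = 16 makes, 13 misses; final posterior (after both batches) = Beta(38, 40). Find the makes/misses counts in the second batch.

Because Beta–binomial updating is additive in the counts, the combined data contributed (α_post−α_prior, β_post−β_prior) successes and failures.
Total across both batches: 38−17=21 makes, 40−19=21 misses.
Subtract the first batch: 21−16=5 makes and 21−13=8 misses.

5 makes and 8 misses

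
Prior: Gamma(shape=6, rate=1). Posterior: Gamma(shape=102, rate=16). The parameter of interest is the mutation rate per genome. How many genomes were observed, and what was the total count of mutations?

n = 15 genomes with total 96 mutations

Gamma–Poisson conjugacy: posterior shape = α + Σxᵢ, posterior rate = β + n.
Matching: Σxᵢ = 102 − 6 = 96 and n = 16 − 1 = 15.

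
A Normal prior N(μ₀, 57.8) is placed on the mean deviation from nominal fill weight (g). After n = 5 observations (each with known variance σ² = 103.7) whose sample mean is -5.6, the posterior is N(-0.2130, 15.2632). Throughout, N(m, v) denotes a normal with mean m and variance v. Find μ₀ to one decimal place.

The posterior mean is a precision-weighted average: μ_n = (τ₀μ₀ + τ_data·x̄)/(τ₀+τ_data), with τ₀=1/σ₀² and τ_data=n/σ².
Here τ₀ = 1/57.8 = 0.017301 and τ_data = 5/103.7 = 0.048216, so τ_n = 0.065517.
Rearranging for μ₀: μ₀ = (μ_n·τ_n − τ_data·x̄)/τ₀ = (-0.2130·0.065517 − 0.048216·-5.6) / 0.017301 = 0.256054/0.017301 ≈ 14.8.

μ₀ = 14.8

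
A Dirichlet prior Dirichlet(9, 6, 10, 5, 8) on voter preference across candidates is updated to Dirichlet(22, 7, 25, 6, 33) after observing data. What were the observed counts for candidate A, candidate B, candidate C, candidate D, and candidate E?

For a Dirichlet(α) prior with multinomial counts c, the posterior is Dirichlet(α + c) componentwise.
Counts are posterior − prior componentwise: 22−9=13, 7−6=1, 25−10=15, 6−5=1, 33−8=25.

counts (13, 1, 15, 1, 25)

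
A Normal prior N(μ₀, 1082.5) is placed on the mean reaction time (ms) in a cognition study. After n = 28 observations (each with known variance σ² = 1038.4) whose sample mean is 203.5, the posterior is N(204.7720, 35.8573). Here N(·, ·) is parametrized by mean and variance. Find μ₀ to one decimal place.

With known observation variance, the Normal–Normal posterior has precision τ_n = τ₀ + n/σ² and mean μ_n = (τ₀μ₀ + (n/σ²)x̄)/τ_n.
Here τ₀ = 1/1082.5 = 0.000924 and τ_data = 28/1038.4 = 0.026965, so τ_n = 0.027889.
Rearranging for μ₀: μ₀ = (μ_n·τ_n − τ_data·x̄)/τ₀ = (204.7720·0.027889 − 0.026965·203.5) / 0.000924 = 0.223509/0.000924 ≈ 241.9.

μ₀ = 241.9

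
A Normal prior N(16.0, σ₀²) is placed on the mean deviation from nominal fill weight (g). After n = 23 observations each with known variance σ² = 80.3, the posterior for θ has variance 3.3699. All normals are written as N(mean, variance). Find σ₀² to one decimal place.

σ₀² = 96.9

For the Normal–Normal model with known σ², precisions add: τ_n = τ₀ + n/σ².
So 1/σ₀² = 1/3.3699 − 23/80.3 = 0.296745 − 0.286426 = 0.010319.
Hence σ₀² = 1/0.010319 ≈ 96.9.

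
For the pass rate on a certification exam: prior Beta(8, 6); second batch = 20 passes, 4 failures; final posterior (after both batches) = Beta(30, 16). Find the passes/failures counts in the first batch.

Sequential conjugate updates are equivalent to a single update on the pooled data, so total successes = posterior α − prior α and total failures = posterior β − prior β.
Total across both batches: 30−8=22 passes, 16−6=10 failures.
Subtract the second batch: 22−20=2 passes and 10−4=6 failures.

2 passes and 6 failures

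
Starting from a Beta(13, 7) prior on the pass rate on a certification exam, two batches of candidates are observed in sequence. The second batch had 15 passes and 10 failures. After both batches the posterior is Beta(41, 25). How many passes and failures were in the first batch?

Because Beta–binomial updating is additive in the counts, the combined data contributed (α_post−α_prior, β_post−β_prior) successes and failures.
Total across both batches: 41−13=28 passes, 25−7=18 failures.
Subtract the second batch: 28−15=13 passes and 18−10=8 failures.

13 passes and 8 failures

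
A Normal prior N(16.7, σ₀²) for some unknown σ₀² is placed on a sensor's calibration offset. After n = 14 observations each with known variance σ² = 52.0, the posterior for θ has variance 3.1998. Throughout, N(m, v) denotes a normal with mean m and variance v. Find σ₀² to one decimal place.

σ₀² = 23.1

For the Normal–Normal model with known σ², precisions add: τ_n = τ₀ + n/σ².
So 1/σ₀² = 1/3.1998 − 14/52.0 = 0.312520 − 0.269231 = 0.043289.
Hence σ₀² = 1/0.043289 ≈ 23.1.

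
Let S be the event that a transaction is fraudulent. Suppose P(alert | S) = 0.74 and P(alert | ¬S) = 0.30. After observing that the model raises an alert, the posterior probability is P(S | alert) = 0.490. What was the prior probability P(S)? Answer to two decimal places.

P(S) = 0.28

In odds form, posterior odds = prior odds × likelihood ratio, so prior odds = posterior odds ÷ LR.
Posterior odds = 0.490/(1−0.490) = 0.9608. LR = 0.74/0.30 = 2.4667.
Prior odds = 0.9608/2.4667 = 0.3895, so P(S) = 0.3895/(1+0.3895) ≈ 0.28.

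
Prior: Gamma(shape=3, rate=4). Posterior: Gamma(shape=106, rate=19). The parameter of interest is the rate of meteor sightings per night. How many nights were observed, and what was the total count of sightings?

n = 15 nights with total 103 sightings

Gamma–Poisson conjugacy: posterior shape = α + Σxᵢ, posterior rate = β + n.
Matching: Σxᵢ = 106 − 3 = 103 and n = 19 − 4 = 15.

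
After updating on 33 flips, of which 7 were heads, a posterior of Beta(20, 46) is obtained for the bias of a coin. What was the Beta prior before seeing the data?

Beta(13, 20)

Under Beta–binomial conjugacy the posterior parameters are (a+s, b+f).
So a = 20 − 7 = 13 and b = 46 − 26 = 20.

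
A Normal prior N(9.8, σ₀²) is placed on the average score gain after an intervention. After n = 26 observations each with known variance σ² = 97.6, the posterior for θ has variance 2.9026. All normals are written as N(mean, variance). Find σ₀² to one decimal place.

For the Normal–Normal model with known σ², precisions add: τ_n = τ₀ + n/σ².
So 1/σ₀² = 1/2.9026 − 26/97.6 = 0.344519 − 0.266393 = 0.078126.
Hence σ₀² = 1/0.078126 ≈ 12.8.

σ₀² = 12.8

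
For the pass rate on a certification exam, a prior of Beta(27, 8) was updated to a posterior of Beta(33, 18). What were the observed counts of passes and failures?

Under Beta–binomial conjugacy the posterior parameters are (α+s, β+f).
Match parameters: s=33−27=6, f=18−8=10.

6 passes and 10 failures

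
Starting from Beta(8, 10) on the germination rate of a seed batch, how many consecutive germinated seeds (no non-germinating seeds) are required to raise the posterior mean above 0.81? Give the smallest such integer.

After k germinated seeds and 0 non-germinating seeds the posterior is Beta(8+k, 10), with mean (8+k)/(8+10+k).
Set (8+k)/(18+k) > 0.81 and solve: k > (0.81·18 − 8)/(1 − 0.81) = 34.632.
The smallest integer exceeding 34.632 is 35.

k = 35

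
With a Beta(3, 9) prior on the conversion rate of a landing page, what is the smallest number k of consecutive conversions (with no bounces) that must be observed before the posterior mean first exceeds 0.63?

After k conversions and 0 bounces the posterior is Beta(3+k, 9), with mean (3+k)/(3+9+k).
Set (3+k)/(12+k) > 0.63 and solve: k > (0.63·12 − 3)/(1 − 0.63) = 12.324.
The smallest integer exceeding 12.324 is 13, and checking k=13: (16)/(25) = 0.6400 > 0.63.

k = 13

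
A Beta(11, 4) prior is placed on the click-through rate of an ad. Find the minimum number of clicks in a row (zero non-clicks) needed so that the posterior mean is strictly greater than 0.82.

k = 8

After k clicks and 0 non-clicks the posterior is Beta(11+k, 4), with mean (11+k)/(11+4+k).
Set (11+k)/(15+k) > 0.82 and solve: k > (0.82·15 − 11)/(1 − 0.82) = 7.222.
The smallest integer exceeding 7.222 is 8, and checking k=8: (19)/(23) = 0.8261 > 0.82.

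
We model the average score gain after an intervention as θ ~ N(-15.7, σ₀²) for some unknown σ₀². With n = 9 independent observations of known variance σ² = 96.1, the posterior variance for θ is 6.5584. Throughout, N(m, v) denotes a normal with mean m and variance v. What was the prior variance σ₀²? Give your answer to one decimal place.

σ₀² = 17.0

Posterior precision equals prior precision plus data precision: 1/σ_n² = 1/σ₀² + n/σ².
So 1/σ₀² = 1/6.5584 − 9/96.1 = 0.152476 − 0.093652 = 0.058824.
Hence σ₀² = 1/0.058824 ≈ 17.0.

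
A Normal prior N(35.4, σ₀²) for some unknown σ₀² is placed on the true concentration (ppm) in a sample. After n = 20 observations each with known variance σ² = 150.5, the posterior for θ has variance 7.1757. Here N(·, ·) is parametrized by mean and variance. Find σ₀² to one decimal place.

σ₀² = 154.6

Posterior precision equals prior precision plus data precision: 1/σ_n² = 1/σ₀² + n/σ².
So 1/σ₀² = 1/7.1757 − 20/150.5 = 0.139359 − 0.132890 = 0.006469.
Hence σ₀² = 1/0.006469 ≈ 154.6.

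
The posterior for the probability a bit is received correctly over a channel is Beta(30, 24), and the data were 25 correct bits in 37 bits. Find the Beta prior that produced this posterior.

Beta is conjugate to the binomial likelihood: posterior = Beta(a+s, b+f).
So a = 30 − 25 = 5 and b = 24 − 12 = 12.

Beta(5, 12)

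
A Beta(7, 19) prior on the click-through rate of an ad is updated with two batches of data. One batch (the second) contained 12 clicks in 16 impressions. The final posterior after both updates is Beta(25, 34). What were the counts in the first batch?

6 clicks and 11 non-clicks

Because Beta–binomial updating is additive in the counts, the combined data contributed (α_post−α_prior, β_post−β_prior) successes and failures.
Total across both batches: 25−7=18 clicks, 34−19=15 non-clicks.
Subtract the second batch: 18−12=6 clicks and 15−4=11 non-clicks.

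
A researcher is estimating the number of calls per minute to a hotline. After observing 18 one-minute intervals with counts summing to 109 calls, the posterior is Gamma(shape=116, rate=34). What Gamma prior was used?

A Gamma(α, β) prior (rate parametrization) on a Poisson rate with n observations summing to S gives posterior Gamma(α+S, β+n).
So α = 116 − 109 = 7 and β = 34 − 18 = 16.

Gamma(shape=7, rate=16)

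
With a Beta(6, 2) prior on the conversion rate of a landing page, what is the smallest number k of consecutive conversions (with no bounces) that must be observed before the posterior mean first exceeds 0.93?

k = 21

After k conversions and 0 bounces the posterior is Beta(6+k, 2), with mean (6+k)/(6+2+k).
Set (6+k)/(8+k) > 0.93 and solve: k > (0.93·8 − 6)/(1 − 0.93) = 20.571.
The smallest integer exceeding 20.571 is 21.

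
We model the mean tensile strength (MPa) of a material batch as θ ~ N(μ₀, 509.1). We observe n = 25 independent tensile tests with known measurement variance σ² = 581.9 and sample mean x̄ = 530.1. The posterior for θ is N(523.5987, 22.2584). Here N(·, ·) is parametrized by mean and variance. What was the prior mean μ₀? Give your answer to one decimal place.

μ₀ = 381.4

With known observation variance, the Normal–Normal posterior has precision τ_n = τ₀ + n/σ² and mean μ_n = (τ₀μ₀ + (n/σ²)x̄)/τ_n.
Here τ₀ = 1/509.1 = 0.001964 and τ_data = 25/581.9 = 0.042963, so τ_n = 0.044927.
Rearranging for μ₀: μ₀ = (μ_n·τ_n − τ_data·x̄)/τ₀ = (523.5987·0.044927 − 0.042963·530.1) / 0.001964 = 0.749032/0.001964 ≈ 381.4.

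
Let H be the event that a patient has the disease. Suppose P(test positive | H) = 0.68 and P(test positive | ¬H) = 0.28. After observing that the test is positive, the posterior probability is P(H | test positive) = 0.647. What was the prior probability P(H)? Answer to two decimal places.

P(H) = 0.43

Bayes' rule in odds form gives O(H|E) = O(H)·[P(E|H)/P(E|¬H)], hence O(H) = O(H|E)/LR.
Posterior odds = 0.647/(1−0.647) = 1.8329. LR = 0.68/0.28 = 2.4286.
Prior odds = 1.8329/2.4286 = 0.7547, so P(H) = 0.7547/(1+0.7547) ≈ 0.43.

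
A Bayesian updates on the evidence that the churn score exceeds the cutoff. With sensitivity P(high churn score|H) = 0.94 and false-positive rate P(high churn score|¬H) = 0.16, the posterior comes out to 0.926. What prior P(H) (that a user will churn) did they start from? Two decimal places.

P(H) = 0.68

In odds form, posterior odds = prior odds × likelihood ratio, so prior odds = posterior odds ÷ LR.
Posterior odds = 0.926/(1−0.926) = 12.5135. LR = 0.94/0.16 = 5.8750.
Prior odds = 12.5135/5.8750 = 2.1300, so P(H) = 2.1300/(1+2.1300) ≈ 0.68.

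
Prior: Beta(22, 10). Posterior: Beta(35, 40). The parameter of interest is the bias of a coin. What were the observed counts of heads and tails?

Beta is conjugate to the binomial likelihood: posterior = Beta(α+s, β+f).
Match parameters: s=35−22=13, f=40−10=30.

13 heads and 30 tails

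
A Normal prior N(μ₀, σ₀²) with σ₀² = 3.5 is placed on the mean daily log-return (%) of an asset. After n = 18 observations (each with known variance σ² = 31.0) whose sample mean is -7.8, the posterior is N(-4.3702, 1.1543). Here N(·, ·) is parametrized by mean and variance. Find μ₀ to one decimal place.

μ₀ = 2.6

With known observation variance, the Normal–Normal posterior has precision τ_n = τ₀ + n/σ² and mean μ_n = (τ₀μ₀ + (n/σ²)x̄)/τ_n.
Here τ₀ = 1/3.5 = 0.285714 and τ_data = 18/31.0 = 0.580645, so τ_n = 0.866359.
Rearranging for μ₀: μ₀ = (μ_n·τ_n − τ_data·x̄)/τ₀ = (-4.3702·0.866359 − 0.580645·-7.8) / 0.285714 = 0.742869/0.285714 ≈ 2.6.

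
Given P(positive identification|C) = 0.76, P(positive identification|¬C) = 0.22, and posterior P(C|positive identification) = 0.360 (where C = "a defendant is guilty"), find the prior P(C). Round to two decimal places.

P(C) = 0.14

Bayes' rule in odds form gives O(C|E) = O(C)·[P(E|C)/P(E|¬C)], hence O(C) = O(C|E)/LR.
Posterior odds = 0.360/(1−0.360) = 0.5625. LR = 0.76/0.22 = 3.4545.
Prior odds = 0.5625/3.4545 = 0.1628, so P(C) = 0.1628/(1+0.1628) ≈ 0.14.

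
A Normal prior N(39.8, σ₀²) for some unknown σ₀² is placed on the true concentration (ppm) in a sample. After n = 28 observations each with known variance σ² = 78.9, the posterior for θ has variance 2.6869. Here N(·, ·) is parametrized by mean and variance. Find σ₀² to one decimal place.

σ₀² = 57.8

Posterior precision equals prior precision plus data precision: 1/σ_n² = 1/σ₀² + n/σ².
So 1/σ₀² = 1/2.6869 − 28/78.9 = 0.372176 − 0.354880 = 0.017296.
Hence σ₀² = 1/0.017296 ≈ 57.8.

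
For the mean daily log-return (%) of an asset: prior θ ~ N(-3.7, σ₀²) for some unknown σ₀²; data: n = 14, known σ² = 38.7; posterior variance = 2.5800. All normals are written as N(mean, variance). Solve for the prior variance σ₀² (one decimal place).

Posterior precision equals prior precision plus data precision: 1/σ_n² = 1/σ₀² + n/σ².
So 1/σ₀² = 1/2.5800 − 14/38.7 = 0.387597 − 0.361757 = 0.025840.
Hence σ₀² = 1/0.025840 ≈ 38.7.

σ₀² = 38.7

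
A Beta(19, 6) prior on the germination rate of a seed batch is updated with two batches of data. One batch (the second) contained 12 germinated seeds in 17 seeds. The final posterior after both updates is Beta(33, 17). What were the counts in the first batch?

Because Beta–binomial updating is additive in the counts, the combined data contributed (α_post−α_prior, β_post−β_prior) successes and failures.
Total across both batches: 33−19=14 germinated seeds, 17−6=11 non-germinating seeds.
Subtract the second batch: 14−12=2 germinated seeds and 11−5=6 non-germinating seeds.

2 germinated seeds and 6 non-germinating seeds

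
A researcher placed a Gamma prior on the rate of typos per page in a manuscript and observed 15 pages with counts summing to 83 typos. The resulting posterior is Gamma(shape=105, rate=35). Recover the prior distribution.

Gamma(shape=22, rate=20)

Gamma–Poisson conjugacy: posterior shape = α + Σxᵢ, posterior rate = β + n.
So α = 105 − 83 = 22 and β = 35 − 15 = 20.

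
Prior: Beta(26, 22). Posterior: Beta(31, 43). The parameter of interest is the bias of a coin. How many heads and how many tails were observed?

A Beta(α, β) prior with s successes and f failures in binomial data gives a Beta(α+s, β+f) posterior.
Match parameters: s=31−26=5, f=43−22=21.

5 heads and 21 tails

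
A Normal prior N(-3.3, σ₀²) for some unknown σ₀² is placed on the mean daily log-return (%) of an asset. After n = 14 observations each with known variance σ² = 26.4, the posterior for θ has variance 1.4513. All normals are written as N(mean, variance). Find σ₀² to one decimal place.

σ₀² = 6.3

For the Normal–Normal model with known σ², precisions add: τ_n = τ₀ + n/σ².
So 1/σ₀² = 1/1.4513 − 14/26.4 = 0.689037 − 0.530303 = 0.158734.
Hence σ₀² = 1/0.158734 ≈ 6.3.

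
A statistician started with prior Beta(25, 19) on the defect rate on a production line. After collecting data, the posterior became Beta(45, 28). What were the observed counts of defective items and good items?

20 defective items and 9 good items

A Beta(a, b) prior with s successes and f failures in binomial data gives a Beta(a+s, b+f) posterior.
Match parameters: s=45−25=20, f=28−19=9.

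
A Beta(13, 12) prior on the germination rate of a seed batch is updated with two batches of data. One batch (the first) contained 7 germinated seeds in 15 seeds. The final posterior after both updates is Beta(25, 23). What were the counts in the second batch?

Because Beta–binomial updating is additive in the counts, the combined data contributed (α_post−α_prior, β_post−β_prior) successes and failures.
Total across both batches: 25−13=12 germinated seeds, 23−12=11 non-germinating seeds.
Subtract the first batch: 12−7=5 germinated seeds and 11−8=3 non-germinating seeds.

5 germinated seeds and 3 non-germinating seeds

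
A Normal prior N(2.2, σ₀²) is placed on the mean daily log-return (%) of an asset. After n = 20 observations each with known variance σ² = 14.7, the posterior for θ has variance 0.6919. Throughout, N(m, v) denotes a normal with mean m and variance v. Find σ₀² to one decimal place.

For the Normal–Normal model with known σ², precisions add: τ_n = τ₀ + n/σ².
So 1/σ₀² = 1/0.6919 − 20/14.7 = 1.445296 − 1.360544 = 0.084752.
Hence σ₀² = 1/0.084752 ≈ 11.8.

σ₀² = 11.8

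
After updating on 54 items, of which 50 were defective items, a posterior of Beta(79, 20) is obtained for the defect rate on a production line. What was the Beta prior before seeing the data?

Beta(29, 16)

Beta is conjugate to the binomial likelihood: posterior = Beta(a+s, b+f).
Subtract the data counts: 79−50=29, 20−4=16.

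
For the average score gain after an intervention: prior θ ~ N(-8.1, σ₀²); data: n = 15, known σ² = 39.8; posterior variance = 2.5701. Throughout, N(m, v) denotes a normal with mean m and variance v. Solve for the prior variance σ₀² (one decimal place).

Posterior precision equals prior precision plus data precision: 1/σ_n² = 1/σ₀² + n/σ².
So 1/σ₀² = 1/2.5701 − 15/39.8 = 0.389090 − 0.376884 = 0.012206.
Hence σ₀² = 1/0.012206 ≈ 81.9.

σ₀² = 81.9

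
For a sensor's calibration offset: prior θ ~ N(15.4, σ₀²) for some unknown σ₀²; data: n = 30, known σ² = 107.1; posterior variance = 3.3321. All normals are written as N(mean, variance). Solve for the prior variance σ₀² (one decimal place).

σ₀² = 50.0

Posterior precision equals prior precision plus data precision: 1/σ_n² = 1/σ₀² + n/σ².
So 1/σ₀² = 1/3.3321 − 30/107.1 = 0.300111 − 0.280112 = 0.019999.
Hence σ₀² = 1/0.019999 ≈ 50.0.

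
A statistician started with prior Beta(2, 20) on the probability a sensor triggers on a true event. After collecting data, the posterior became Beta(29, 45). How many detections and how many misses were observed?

27 detections and 25 misses

A Beta(a, b) prior with s successes and f failures in binomial data gives a Beta(a+s, b+f) posterior.
Match parameters: s=29−2=27, f=45−20=25.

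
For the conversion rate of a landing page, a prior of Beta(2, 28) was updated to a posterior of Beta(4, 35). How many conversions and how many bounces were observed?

Beta is conjugate to the binomial likelihood: posterior = Beta(a+s, b+f).
So s = 4 − 2 = 2 and f = 35 − 28 = 7.

2 conversions and 7 bounces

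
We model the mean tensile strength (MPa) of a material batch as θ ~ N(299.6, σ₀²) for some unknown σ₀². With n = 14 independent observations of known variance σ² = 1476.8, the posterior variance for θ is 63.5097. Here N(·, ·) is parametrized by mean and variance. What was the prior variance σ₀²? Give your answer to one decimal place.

σ₀² = 159.6

Posterior precision equals prior precision plus data precision: 1/σ_n² = 1/σ₀² + n/σ².
So 1/σ₀² = 1/63.5097 − 14/1476.8 = 0.015746 − 0.009480 = 0.006266.
Hence σ₀² = 1/0.006266 ≈ 159.6.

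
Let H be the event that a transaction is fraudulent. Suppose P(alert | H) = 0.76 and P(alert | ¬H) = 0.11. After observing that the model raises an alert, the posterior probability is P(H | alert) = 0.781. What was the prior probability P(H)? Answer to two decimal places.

Bayes' rule in odds form gives O(H|E) = O(H)·[P(E|H)/P(E|¬H)], hence O(H) = O(H|E)/LR.
Posterior odds = 0.781/(1−0.781) = 3.5662. LR = 0.76/0.11 = 6.9091.
Prior odds = 3.5662/6.9091 = 0.5162, so P(H) = 0.5162/(1+0.5162) ≈ 0.34.

P(H) = 0.34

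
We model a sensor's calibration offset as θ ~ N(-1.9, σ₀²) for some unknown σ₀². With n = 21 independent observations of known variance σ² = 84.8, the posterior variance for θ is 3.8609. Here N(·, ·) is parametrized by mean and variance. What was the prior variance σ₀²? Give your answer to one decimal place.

For the Normal–Normal model with known σ², precisions add: τ_n = τ₀ + n/σ².
So 1/σ₀² = 1/3.8609 − 21/84.8 = 0.259007 − 0.247642 = 0.011365.
Hence σ₀² = 1/0.011365 ≈ 88.0.

σ₀² = 88.0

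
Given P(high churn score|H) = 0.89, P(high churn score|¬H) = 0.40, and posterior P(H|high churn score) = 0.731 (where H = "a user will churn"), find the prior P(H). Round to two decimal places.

In odds form, posterior odds = prior odds × likelihood ratio, so prior odds = posterior odds ÷ LR.
Posterior odds = 0.731/(1−0.731) = 2.7175. LR = 0.89/0.40 = 2.2250.
Prior odds = 2.7175/2.2250 = 1.2213, so P(H) = 1.2213/(1+1.2213) ≈ 0.55.

P(H) = 0.55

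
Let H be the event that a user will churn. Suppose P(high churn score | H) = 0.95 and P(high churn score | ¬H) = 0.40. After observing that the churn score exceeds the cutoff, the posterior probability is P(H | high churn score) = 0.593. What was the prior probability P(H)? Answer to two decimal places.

P(H) = 0.38

In odds form, posterior odds = prior odds × likelihood ratio, so prior odds = posterior odds ÷ LR.
Posterior odds = 0.593/(1−0.593) = 1.4570. LR = 0.95/0.40 = 2.3750.
Prior odds = 1.4570/2.3750 = 0.6135, so P(H) = 0.6135/(1+0.6135) ≈ 0.38.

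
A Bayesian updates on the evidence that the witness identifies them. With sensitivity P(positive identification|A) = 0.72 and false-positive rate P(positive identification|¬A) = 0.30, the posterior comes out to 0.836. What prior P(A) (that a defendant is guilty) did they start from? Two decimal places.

Bayes' rule in odds form gives O(A|E) = O(A)·[P(E|A)/P(E|¬A)], hence O(A) = O(A|E)/LR.
Posterior odds = 0.836/(1−0.836) = 5.0976. LR = 0.72/0.30 = 2.4000.
Prior odds = 5.0976/2.4000 = 2.1240, so P(A) = 2.1240/(1+2.1240) ≈ 0.68.

P(A) = 0.68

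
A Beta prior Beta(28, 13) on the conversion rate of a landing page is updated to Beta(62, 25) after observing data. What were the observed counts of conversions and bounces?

34 conversions and 12 bounces

A Beta(a, b) prior with s successes and f failures in binomial data gives a Beta(a+s, b+f) posterior.
Match parameters: s=62−28=34, f=25−13=12.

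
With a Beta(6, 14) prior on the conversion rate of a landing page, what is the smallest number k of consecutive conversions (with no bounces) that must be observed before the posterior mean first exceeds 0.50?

After k conversions and 0 bounces the posterior is Beta(6+k, 14), with mean (6+k)/(6+14+k).
Set (6+k)/(20+k) > 0.50 and solve: k > (0.50·20 − 6)/(1 − 0.50) = 8.000.
The smallest integer exceeding 8.000 is 9, and checking k=9: (15)/(29) = 0.5172 > 0.50.

k = 9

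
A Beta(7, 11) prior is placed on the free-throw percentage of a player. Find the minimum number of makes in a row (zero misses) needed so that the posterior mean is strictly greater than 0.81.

After k makes and 0 misses the posterior is Beta(7+k, 11), with mean (7+k)/(7+11+k).
Set (7+k)/(18+k) > 0.81 and solve: k > (0.81·18 − 7)/(1 − 0.81) = 39.895.
The smallest integer exceeding 39.895 is 40.

k = 40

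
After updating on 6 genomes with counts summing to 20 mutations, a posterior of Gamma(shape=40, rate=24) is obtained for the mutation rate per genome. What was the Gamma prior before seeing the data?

A Gamma(α, β) prior (rate parametrization) on a Poisson rate with n observations summing to S gives posterior Gamma(α+S, β+n).
So α = 40 − 20 = 20 and β = 24 − 6 = 18.

Gamma(shape=20, rate=18)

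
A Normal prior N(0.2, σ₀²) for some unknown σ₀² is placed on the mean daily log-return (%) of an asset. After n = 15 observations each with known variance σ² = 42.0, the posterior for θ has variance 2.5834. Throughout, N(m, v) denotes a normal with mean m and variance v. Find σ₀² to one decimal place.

σ₀² = 33.4

Posterior precision equals prior precision plus data precision: 1/σ_n² = 1/σ₀² + n/σ².
So 1/σ₀² = 1/2.5834 − 15/42.0 = 0.387087 − 0.357143 = 0.029944.
Hence σ₀² = 1/0.029944 ≈ 33.4.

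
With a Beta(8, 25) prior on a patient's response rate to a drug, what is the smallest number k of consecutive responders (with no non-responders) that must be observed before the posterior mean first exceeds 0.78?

After k responders and 0 non-responders the posterior is Beta(8+k, 25), with mean (8+k)/(8+25+k).
Set (8+k)/(33+k) > 0.78 and solve: k > (0.78·33 − 8)/(1 − 0.78) = 80.636.
The smallest integer exceeding 80.636 is 81, and checking k=81: (89)/(114) = 0.7807 > 0.78.

k = 81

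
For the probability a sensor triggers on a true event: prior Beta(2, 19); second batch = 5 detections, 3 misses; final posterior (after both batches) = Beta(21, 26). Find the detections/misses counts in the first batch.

Because Beta–binomial updating is additive in the counts, the combined data contributed (α_post−α_prior, β_post−β_prior) successes and failures.
Total across both batches: 21−2=19 detections, 26−19=7 misses.
Subtract the second batch: 19−5=14 detections and 7−3=4 misses.

14 detections and 4 misses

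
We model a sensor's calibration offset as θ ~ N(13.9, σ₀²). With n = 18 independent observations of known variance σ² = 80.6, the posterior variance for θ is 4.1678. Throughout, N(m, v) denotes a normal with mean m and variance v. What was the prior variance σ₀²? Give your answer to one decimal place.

Posterior precision equals prior precision plus data precision: 1/σ_n² = 1/σ₀² + n/σ².
So 1/σ₀² = 1/4.1678 − 18/80.6 = 0.239935 − 0.223325 = 0.016610.
Hence σ₀² = 1/0.016610 ≈ 60.2.

σ₀² = 60.2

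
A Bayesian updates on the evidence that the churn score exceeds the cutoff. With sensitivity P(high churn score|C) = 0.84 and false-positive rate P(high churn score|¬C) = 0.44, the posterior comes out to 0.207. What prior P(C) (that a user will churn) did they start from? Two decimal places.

In odds form, posterior odds = prior odds × likelihood ratio, so prior odds = posterior odds ÷ LR.
Posterior odds = 0.207/(1−0.207) = 0.2610. LR = 0.84/0.44 = 1.9091.
Prior odds = 0.2610/1.9091 = 0.1367, so P(C) = 0.1367/(1+0.1367) ≈ 0.12.

P(C) = 0.12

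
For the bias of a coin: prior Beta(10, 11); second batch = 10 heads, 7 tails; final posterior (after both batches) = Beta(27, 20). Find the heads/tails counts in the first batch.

Because Beta–binomial updating is additive in the counts, the combined data contributed (α_post−α_prior, β_post−β_prior) successes and failures.
Total across both batches: 27−10=17 heads, 20−11=9 tails.
Subtract the second batch: 17−10=7 heads and 9−7=2 tails.

7 heads and 2 tails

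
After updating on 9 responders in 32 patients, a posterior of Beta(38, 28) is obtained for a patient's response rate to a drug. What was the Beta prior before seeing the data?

Beta(29, 5)

Under Beta–binomial conjugacy the posterior parameters are (a+s, b+f).
Subtract the data counts: 38−9=29, 28−23=5.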